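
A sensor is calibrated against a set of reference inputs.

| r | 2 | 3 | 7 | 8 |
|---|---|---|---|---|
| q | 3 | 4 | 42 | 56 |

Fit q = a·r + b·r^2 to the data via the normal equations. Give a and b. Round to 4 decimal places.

a = -1.3592, b = 1.0464

Compute the Gram sums: Σr·r = 126, Σr·r^2 = 890, Σr^2·r^2 = 6594.
Right-hand side: Σr·q = 760, Σr^2·q = 5690.
Eliminating b: 6594·(row 1) − 890·(row 2) gives 38744·a = 6594·760 − 890·5690 = -52660, so a = -13165/9686.
Then b = (5690 − 890·(-13165/9686))/6594 = 10135/9686.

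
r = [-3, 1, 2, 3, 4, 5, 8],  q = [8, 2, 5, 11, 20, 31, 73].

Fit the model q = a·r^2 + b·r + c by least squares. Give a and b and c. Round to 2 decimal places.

a = 1.07, b = 0.63, c = 0.14

The normal equations are: 5156·a + 710·b + 128·c = 5960;  710·a + 128·b + 20·c = 840;  128·a + 20·b + 7·c = 150.
(Σr^2·r^2 = 5156, Σr^2·r = 710, Σr^2 = 128, Σr·r = 128, Σr = 20, Σ1 = 7, Σr^2·q = 5960, Σr·q = 840, Σq = 150.)
Solving the 3×3 system (Gaussian elimination) gives a = 151040/141681, b = 88780/141681, c = 6830/47227.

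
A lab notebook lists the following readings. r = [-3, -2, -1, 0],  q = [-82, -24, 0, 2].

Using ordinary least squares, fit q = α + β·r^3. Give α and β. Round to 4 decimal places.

Setting ∂/∂α … = 0 gives: 4·α + (-36)·β = -104;  (-36)·α + 794·β = 2406.
(Σ1 = 4, Σr^3 = -36, Σr^3·r^3 = 794, Σq = -104, Σr^3·q = 2406.)
Δ = 4·794 − (-36)² = 1880.
α = ((-104)·794 − (-36)·2406)/1880 = 101/47; β = (4·2406 − (-36)·(-104))/1880 = 147/47.

α = 2.1489, β = 3.1277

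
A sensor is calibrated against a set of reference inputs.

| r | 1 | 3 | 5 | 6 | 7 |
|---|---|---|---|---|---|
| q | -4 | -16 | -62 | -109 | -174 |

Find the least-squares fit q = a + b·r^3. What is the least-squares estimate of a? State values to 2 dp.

Compute the Gram sums: Σ1 = 5, Σr^3 = 712, Σr^3·r^3 = 180660.
Moment sums: Σq = -365, Σr^3·q = -91412.
Normal equations: [[5, 712]; [712, 180660]]·[a, b]ᵀ = [-365, -91412]ᵀ.
Δ = 5·180660 − 712² = 396356.
a = ((-365)·180660 − 712·(-91412))/396356 = -213889/99089; b = (5·(-91412) − 712·(-365))/396356 = -49295/99089.

a = -2.16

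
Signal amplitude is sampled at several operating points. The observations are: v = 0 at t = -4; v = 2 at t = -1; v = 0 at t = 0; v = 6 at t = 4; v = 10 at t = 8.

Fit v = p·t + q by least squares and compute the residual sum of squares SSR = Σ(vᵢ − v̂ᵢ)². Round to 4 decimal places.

SSR = 7.5596

XᵀX·[p, q]ᵀ = Xᵀv reads: 97·p + 7·q = 102;  7·p + 5·q = 18.
(Σt·t = 97, Σt = 7, Σ1 = 5, Σt·v = 102, Σv = 18.)
Δ = 97·5 − 7² = 436.
p = (102·5 − 7·18)/436 = 96/109; q = (97·18 − 7·102)/436 = 258/109.
Residuals: 126/109, 56/109, -258/109, 12/109, 64/109; SSR = 824/109.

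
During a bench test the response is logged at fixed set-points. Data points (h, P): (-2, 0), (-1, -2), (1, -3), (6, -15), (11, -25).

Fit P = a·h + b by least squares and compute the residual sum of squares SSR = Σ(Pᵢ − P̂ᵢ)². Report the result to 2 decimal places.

The normal system XᵀX·[a, b]ᵀ = XᵀP is [[163, 15]; [15, 5]]·[a, b]ᵀ = [-366, -45]ᵀ.
Determinant 163·5 − 15² = 590.
a = ((-366)·5 − 15·(-45))/590 = -231/118; b = (163·(-45) − 15·(-366))/590 = -369/118.
Residuals: -93/118, -49/59, 123/59, -15/118, -20/59; SSR = 683/118.

SSR = 5.79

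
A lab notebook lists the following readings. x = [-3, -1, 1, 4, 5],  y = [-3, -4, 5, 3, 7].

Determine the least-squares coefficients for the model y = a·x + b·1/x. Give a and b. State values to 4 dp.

Forming MᵀM = [[52, 5]; [5, 7969/3600]] and Mᵀy = [65, 243/20]ᵀ gives MᵀM·[a, b]ᵀ = Mᵀy.
Δ = 52·(7969/3600) − 5² = 81097/900.
a = (65·(7969/3600) − 5·(243/20))/(81097/900) = 299285/324388; b = (52·(243/20) − 5·65)/(81097/900) = 276120/81097.

a = 0.9226, b = 3.4048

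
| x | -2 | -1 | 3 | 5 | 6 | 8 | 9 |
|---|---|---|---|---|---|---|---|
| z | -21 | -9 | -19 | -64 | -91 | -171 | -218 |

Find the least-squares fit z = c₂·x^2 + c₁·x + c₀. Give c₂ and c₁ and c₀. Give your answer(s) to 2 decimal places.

c₂ = -3.02, c₁ = 3.19, c₀ = -2.55

The normal system AᵀA·[c₂, c₁, c₀]ᵀ = Aᵀz is [[12676, 1600, 220]; [1600, 220, 28]; [220, 28, 7]]·[c₂, c₁, c₀]ᵀ = [-33742, -4202, -593]ᵀ.
Inverting the 3×3 Gram matrix, [c₂, c₁, c₀]ᵀ = [-3389/1122, 10745/3366, -4297/1683]ᵀ.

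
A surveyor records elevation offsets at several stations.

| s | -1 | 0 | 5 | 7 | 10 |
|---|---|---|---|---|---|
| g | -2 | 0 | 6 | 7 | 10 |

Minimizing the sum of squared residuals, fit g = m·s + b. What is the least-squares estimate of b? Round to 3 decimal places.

b = -0.290

The normal equations are: 175·m + 21·b = 181;  21·m + 5·b = 21.
(Σs·s = 175, Σs = 21, Σ1 = 5, Σs·g = 181, Σg = 21.)
Eliminating b: 5·(row 1) − 21·(row 2) gives 434·m = 5·181 − 21·21 = 464, so m = 232/217.
Then b = (21 − 21·(232/217))/5 = -9/31.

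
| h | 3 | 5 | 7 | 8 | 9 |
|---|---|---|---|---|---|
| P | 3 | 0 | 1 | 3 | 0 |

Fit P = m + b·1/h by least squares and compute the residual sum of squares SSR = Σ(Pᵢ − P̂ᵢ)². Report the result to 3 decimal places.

Sums needed: Σ1 = 5, Σ1/h = 2299/2520, Σ1/h·1/h = 1266841/6350400.
And ΣP = 7, Σ1/h·P = 85/56.
AᵀA·[m, b]ᵀ = AᵀP becomes [[5, 2299/2520]; [2299/2520, 1266841/6350400]]·[m, b]ᵀ = [7, 85/56]ᵀ.
Eliminating b: (1266841/6350400)·(row 1) − (2299/2520)·(row 2) gives (262201/1587600)·m = (1266841/6350400)·7 − (2299/2520)·(85/56) = 18553/1587600, so m = 18553/262201.
Then b = ((85/56) − (2299/2520)·(18553/262201))/(1266841/6350400) = 1910160/262201.
Residuals: 131330/262201, -400585/262201, -29232/262201, 529280/262201, -230793/262201; SSR = 1952598/262201.

SSR = 7.447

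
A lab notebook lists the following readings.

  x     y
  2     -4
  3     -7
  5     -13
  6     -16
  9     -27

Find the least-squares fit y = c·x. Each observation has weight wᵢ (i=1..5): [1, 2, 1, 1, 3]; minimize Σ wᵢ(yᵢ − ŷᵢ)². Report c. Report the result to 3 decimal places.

Normal-equation sums: Σwᵢ·x·x = 326.
And Σwᵢ·x·y = -940.
Normal equations: [[326]]·[c]ᵀ = [-940]ᵀ.
Hence c = -940 / 326 ≈ -2.88344.

c = -2.883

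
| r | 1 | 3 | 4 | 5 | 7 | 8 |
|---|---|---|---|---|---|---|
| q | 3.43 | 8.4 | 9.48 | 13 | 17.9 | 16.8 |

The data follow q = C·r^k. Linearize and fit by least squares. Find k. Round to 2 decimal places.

k = 0.80

Taking logs, ln q = k·ln r + ln C, so regress ln q on ln r.
Sums: Σln r = 8.1197, Σ(ln r)² = 13.8297, Σln q = 13.8811, Σln r·ln q = 21.0647.
Normal system: [[13.8297, 8.1197]; [8.1197, 6]]·[k, ln C]ᵀ = [21.0647, 13.8811]ᵀ.
Δ = 13.8297·6 − (8.1197)² = 17.0487; k = (21.0647·6 − 8.1197·13.8811)/17.0487 = 0.80229, ln C = (13.8297·13.8811 − 8.1197·21.0647)/17.0487 = 1.22780.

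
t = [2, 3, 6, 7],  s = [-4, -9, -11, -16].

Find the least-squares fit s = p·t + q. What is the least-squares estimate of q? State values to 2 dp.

Setting ∂/∂p … = 0 gives: 98·p + 18·q = -213;  18·p + 4·q = -40.
Δ = 98·4 − 18² = 68.
p = ((-213)·4 − 18·(-40))/68 = -33/17; q = (98·(-40) − 18·(-213))/68 = -43/34.

q = -1.26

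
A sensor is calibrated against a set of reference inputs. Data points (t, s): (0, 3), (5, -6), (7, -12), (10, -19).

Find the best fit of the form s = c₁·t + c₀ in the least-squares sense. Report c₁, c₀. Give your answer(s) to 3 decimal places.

c₁ = -2.208, c₀ = 3.642

Sums needed: Σt·t = 174, Σt = 22, Σ1 = 4.
Moment sums: Σt·s = -304, Σs = -34.
So XᵀX·[c₁, c₀]ᵀ = Xᵀs: [[174, 22]; [22, 4]]·[c₁, c₀]ᵀ = [-304, -34]ᵀ.
Δ = 174·4 − 22² = 212.
c₁ = ((-304)·4 − 22·(-34))/212 = -117/53; c₀ = (174·(-34) − 22·(-304))/212 = 193/53.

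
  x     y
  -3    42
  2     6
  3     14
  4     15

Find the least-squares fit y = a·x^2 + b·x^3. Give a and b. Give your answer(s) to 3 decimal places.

a = 3.060, b = -0.530

Compute the Gram sums: Σx^2·x^2 = 434, Σx^2·x^3 = 1056, Σx^3·x^3 = 5618.
Right-hand side: Σx^2·y = 768, Σx^3·y = 252.
Normal equations: [[434, 1056]; [1056, 5618]]·[a, b]ᵀ = [768, 252]ᵀ.
Eliminating b: 5618·(row 1) − 1056·(row 2) gives 1323076·a = 5618·768 − 1056·252 = 4048512, so a = 1012128/330769.
Then b = (252 − 1056·(1012128/330769))/5618 = -175410/330769.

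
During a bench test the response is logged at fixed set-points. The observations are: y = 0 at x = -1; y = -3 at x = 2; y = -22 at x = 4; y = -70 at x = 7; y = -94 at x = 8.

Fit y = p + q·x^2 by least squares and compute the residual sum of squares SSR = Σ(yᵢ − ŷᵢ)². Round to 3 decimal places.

The normal equations are: 5·p + 134·q = -189;  134·p + 6770·q = -9810.
(Σ1 = 5, Σx^2 = 134, Σx^2·x^2 = 6770, Σy = -189, Σx^2·y = -9810.)
Δ = 5·6770 − 134² = 15894.
p = ((-189)·6770 − 134·(-9810))/15894 = 1945/883; q = (5·(-9810) − 134·(-189))/15894 = -1318/883.
Residuals: -627/883, 678/883, -283/883, 827/883, -595/883; SSR = 2232/883.

SSR = 2.528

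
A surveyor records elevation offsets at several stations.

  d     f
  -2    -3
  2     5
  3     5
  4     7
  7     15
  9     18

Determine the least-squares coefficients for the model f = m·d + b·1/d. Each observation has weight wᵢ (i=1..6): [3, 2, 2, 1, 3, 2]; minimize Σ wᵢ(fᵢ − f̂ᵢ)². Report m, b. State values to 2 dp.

Sums needed: Σwᵢ·d·d = 363, Σwᵢ·d·1/d = 13, Σwᵢ·1/d·1/d = 102917/63504.
Moment sums: Σwᵢ·d·f = 735, Σwᵢ·1/d·f = 2101/84.
So MᵀWM·[m, b]ᵀ = MᵀWf: [[363, 13]; [13, 102917/63504]]·[m, b]ᵀ = [735, 2101/84]ᵀ.
Δ = 363·(102917/63504) − 13² = 8875565/21168.
m = (735·(102917/63504) − 13·(2101/84))/(8875565/21168) = 964831/467135; b = (363·(2101/84) − 13·735)/(8875565/21168) = -529956/467135.

m = 2.07, b = -1.13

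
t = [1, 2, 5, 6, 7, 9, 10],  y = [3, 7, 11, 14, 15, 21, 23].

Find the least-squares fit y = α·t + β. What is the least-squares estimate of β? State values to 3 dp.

Sums needed: Σt·t = 296, Σt = 40, Σ1 = 7.
Moment sums: Σt·y = 680, Σy = 94.
MᵀM·[α, β]ᵀ = Mᵀy becomes [[296, 40]; [40, 7]]·[α, β]ᵀ = [680, 94]ᵀ.
Determinant 296·7 − 40² = 472.
α = (680·7 − 40·94)/472 = 125/59; β = (296·94 − 40·680)/472 = 78/59.

β = 1.322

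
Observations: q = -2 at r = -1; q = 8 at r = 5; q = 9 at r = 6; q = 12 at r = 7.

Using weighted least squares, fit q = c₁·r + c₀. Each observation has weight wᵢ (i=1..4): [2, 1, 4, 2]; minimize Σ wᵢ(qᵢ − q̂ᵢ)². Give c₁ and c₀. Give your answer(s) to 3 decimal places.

c₁ = 1.659, c₀ = -0.449

Entries of MᵀWM: Σwᵢ·r·r = 269, Σwᵢ·r = 41, Σwᵢ·1 = 9.
Right-hand side: Σwᵢ·r·q = 428, Σwᵢ·q = 64.
Normal equations: [[269, 41]; [41, 9]]·[c₁, c₀]ᵀ = [428, 64]ᵀ.
det = 269·9 − 41² = 740.
c₁ = (428·9 − 41·64)/740 = 307/185; c₀ = (269·64 − 41·428)/740 = -83/185.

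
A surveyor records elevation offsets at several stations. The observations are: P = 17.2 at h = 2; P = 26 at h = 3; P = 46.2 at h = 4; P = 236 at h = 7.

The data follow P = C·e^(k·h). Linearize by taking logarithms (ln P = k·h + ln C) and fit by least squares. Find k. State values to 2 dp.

k = 0.53

Taking logs, ln P = k·h + ln C, so regress ln P on h.
Σh = 16.0000, Σ(h)² = 78.0000, Σln P = 15.3998, Σh·ln P = 69.0429.
Equations: 78.0000·k + 16.0000·ln C = 69.0429;  16.0000·k + 4·ln C = 15.3998.
Solving (det = 56.0000): k = 0.53168, ln C = 1.72322.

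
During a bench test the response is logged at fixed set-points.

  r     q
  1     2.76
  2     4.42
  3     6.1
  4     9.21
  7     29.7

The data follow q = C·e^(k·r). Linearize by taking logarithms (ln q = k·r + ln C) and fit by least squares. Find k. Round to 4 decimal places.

k = 0.3915

With ln qᵢ as the transformed response and rᵢ as the regressor:
Σr = 17.0000, Σ(r)² = 79.0000, Σln q = 9.9211, Σr·ln q = 42.0316.
Equations: 79.0000·k + 17.0000·ln C = 42.0316;  17.0000·k + 5·ln C = 9.9211.
Δ = 79.0000·5 − (17.0000)² = 106.0000; k = (42.0316·5 − 17.0000·9.9211)/106.0000 = 0.39150, ln C = (79.0000·9.9211 − 17.0000·42.0316)/106.0000 = 0.65311.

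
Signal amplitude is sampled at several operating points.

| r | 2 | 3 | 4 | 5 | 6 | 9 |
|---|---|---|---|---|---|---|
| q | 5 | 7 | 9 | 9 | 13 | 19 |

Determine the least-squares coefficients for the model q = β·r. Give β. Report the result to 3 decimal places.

AᵀA·[β]ᵀ = Aᵀq reads: 171·β = 361.
β = 361/171 = 2.11111.

β = 2.111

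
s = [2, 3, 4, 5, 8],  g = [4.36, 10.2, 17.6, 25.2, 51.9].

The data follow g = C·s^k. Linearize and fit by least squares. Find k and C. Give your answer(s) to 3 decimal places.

k = 1.782, C = 1.377

With ln gᵢ as the transformed response and ln sᵢ as the regressor:
Σln s = 6.8669, Σ(ln s)² = 10.5236, Σln g = 13.8389, Σln s·ln g = 20.9536.
Equations: 10.5236·k + 6.8669·ln C = 20.9536;  6.8669·k + 5·ln C = 13.8389.
Δ = 10.5236·5 − (6.8669)² = 5.4631; k = (20.9536·5 − 6.8669·13.8389)/5.4631 = 1.78230, ln C = (10.5236·13.8389 − 6.8669·20.9536)/5.4631 = 0.32000, so C = exp(0.32000) = 1.37713.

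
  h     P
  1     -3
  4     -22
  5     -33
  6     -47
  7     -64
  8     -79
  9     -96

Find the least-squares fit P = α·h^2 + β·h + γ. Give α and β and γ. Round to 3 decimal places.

α = -0.993, β = -1.926, γ = 0.446

The normal equations are: 15236·α + 1990·β + 272·γ = -18840;  1990·α + 272·β + 40·γ = -2482;  272·α + 40·β + 7·γ = -344.
Inverting the 3×3 Gram matrix, [α, β, γ]ᵀ = [-22291/22449, -43234/22449, 3336/7483]ᵀ.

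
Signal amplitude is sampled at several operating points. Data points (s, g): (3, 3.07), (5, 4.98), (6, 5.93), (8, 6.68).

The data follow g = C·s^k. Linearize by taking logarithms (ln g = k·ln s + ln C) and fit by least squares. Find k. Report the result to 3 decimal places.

k = 0.819

Linearized form: ln g = k·ln s + ln C. From the 4 transformed points,
XᵀX = [[11.3317, 6.5793]; [6.5793, 4]], rhs = [10.9546, 6.4062]ᵀ  (here Σln s = 6.5793, Σ(ln s)² = 11.3317, Σln g = 6.4062, Σln s·ln g = 10.9546).
Δ = 11.3317·4 − (6.5793)² = 2.0403; k = (10.9546·4 − 6.5793·6.4062)/2.0403 = 0.81855, ln C = (11.3317·6.4062 − 6.5793·10.9546)/2.0403 = 0.25520.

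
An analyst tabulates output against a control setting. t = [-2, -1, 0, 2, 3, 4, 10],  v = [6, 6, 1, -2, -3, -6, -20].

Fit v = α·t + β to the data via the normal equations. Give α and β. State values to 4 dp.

From the data, Σt·t = 134, Σt = 16, Σ1 = 7.
Right-hand side: Σt·v = -255, Σv = -18.
So MᵀM·[α, β]ᵀ = Mᵀv: [[134, 16]; [16, 7]]·[α, β]ᵀ = [-255, -18]ᵀ.
Eliminating β: 7·(row 1) − 16·(row 2) gives 682·α = 7·(-255) − 16·(-18) = -1497, so α = -1497/682.
Then β = ((-18) − 16·(-1497/682))/7 = 834/341.

α = -2.1950, β = 2.4457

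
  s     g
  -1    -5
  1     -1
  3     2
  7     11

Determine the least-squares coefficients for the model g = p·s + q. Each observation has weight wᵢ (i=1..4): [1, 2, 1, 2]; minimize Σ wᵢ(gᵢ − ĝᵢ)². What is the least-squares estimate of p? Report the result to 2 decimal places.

p = 2.00

From the data, Σwᵢ·s·s = 110, Σwᵢ·s = 18, Σwᵢ·1 = 6.
Right-hand side: Σwᵢ·s·g = 163, Σwᵢ·g = 17.
Normal equations: [[110, 18]; [18, 6]]·[p, q]ᵀ = [163, 17]ᵀ.
Determinant 110·6 − 18² = 336.
p = (163·6 − 18·17)/336 = 2; q = (110·17 − 18·163)/336 = -19/6.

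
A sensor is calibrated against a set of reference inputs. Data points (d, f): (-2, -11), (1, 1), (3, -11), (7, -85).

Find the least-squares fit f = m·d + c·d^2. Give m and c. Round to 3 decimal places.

m = 2.008, c = -2.015

Normal-equation sums: Σd·d = 63, Σd·d^2 = 363, Σd^2·d^2 = 2499.
Moment sums: Σd·f = -605, Σd^2·f = -4307.
MᵀM·[m, c]ᵀ = Mᵀf becomes [[63, 363]; [363, 2499]]·[m, c]ᵀ = [-605, -4307]ᵀ.
Determinant 63·2499 − 363² = 25668.
m = ((-605)·2499 − 363·(-4307))/25668 = 8591/4278; c = (63·(-4307) − 363·(-605))/25668 = -8621/4278.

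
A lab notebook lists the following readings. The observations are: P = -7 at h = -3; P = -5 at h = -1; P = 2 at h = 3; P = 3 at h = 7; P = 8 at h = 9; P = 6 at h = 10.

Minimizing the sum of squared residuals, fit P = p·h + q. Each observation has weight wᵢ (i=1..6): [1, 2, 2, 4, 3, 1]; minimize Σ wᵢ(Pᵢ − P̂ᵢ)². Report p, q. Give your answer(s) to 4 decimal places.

Normal-equation sums: Σwᵢ·h·h = 568, Σwᵢ·h = 66, Σwᵢ·1 = 13.
For XᵀWP: Σwᵢ·h·P = 403, Σwᵢ·P = 29.
det = 568·13 − 66² = 3028.
p = (403·13 − 66·29)/3028 = 3325/3028; q = (568·29 − 66·403)/3028 = -5063/1514.

p = 1.0981, q = -3.3441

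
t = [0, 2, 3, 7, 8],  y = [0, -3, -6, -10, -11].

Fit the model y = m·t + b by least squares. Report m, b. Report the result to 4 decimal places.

m = -1.3478, b = -0.6087

Entries of XᵀX: Σt·t = 126, Σt = 20, Σ1 = 5.
And Σt·y = -182, Σy = -30.
Δ = 126·5 − 20² = 230.
m = ((-182)·5 − 20·(-30))/230 = -31/23; b = (126·(-30) − 20·(-182))/230 = -14/23.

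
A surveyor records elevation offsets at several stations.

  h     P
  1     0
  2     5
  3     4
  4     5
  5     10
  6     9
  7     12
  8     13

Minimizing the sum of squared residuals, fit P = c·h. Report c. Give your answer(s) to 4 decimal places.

From the data, Σh·h = 204.
Right-hand side: Σh·P = 334.
Normal equations: [[204]]·[c]ᵀ = [334]ᵀ.
Hence c = 334 / 204 ≈ 1.63725.

c = 1.6373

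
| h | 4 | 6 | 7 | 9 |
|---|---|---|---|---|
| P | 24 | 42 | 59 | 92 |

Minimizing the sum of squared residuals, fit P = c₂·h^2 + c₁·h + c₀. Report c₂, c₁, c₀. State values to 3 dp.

c₂ = 1.250, c₁ = -2.519, c₀ = 13.750

Entries of XᵀX: Σh^2·h^2 = 10514, Σh^2·h = 1352, Σh^2 = 182, Σh·h = 182, Σh = 26, Σ1 = 4.
For XᵀP: Σh^2·P = 12239, Σh·P = 1589, ΣP = 217.
Row-reducing yields c₂ = 5/4, c₁ = -131/52, c₀ = 55/4.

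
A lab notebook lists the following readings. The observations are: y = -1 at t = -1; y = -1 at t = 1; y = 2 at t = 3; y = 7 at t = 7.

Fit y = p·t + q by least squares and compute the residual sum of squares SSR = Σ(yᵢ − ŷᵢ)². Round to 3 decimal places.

SSR = 2.571

Compute the Gram sums: Σt·t = 60, Σt = 10, Σ1 = 4.
For Mᵀy: Σt·y = 55, Σy = 7.
Determinant 60·4 − 10² = 140.
p = (55·4 − 10·7)/140 = 15/14; q = (60·7 − 10·55)/140 = -13/14.
Residuals: 1, -8/7, -2/7, 3/7; SSR = 18/7.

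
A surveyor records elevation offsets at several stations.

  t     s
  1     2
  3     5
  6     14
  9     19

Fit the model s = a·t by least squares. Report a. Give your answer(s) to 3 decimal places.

The normal equations are: 127·a = 272.
(Σt·t = 127, Σt·s = 272.)
a = 272/127 = 2.14173.

a = 2.142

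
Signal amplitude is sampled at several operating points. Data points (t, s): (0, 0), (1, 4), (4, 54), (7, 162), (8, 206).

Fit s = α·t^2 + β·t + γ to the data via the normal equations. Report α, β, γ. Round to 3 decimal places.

With design matrix A, AᵀA = [[6754, 920, 130]; [920, 130, 20]; [130, 20, 5]] and Aᵀs = [21990, 3002, 426]ᵀ.
Row-reducing yields α = 265/87, β = 3463/2175, γ = -264/725.

α = 3.046, β = 1.592, γ = -0.364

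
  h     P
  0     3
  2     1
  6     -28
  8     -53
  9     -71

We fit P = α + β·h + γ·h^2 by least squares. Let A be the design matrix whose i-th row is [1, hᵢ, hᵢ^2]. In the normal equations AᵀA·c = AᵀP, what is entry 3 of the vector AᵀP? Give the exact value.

-10147

Entry 3 ↔ basis h^2, so (AᵀP)_{3} = Σᵢ (h^2)·Pᵢ = (0)·(3) + (4)·(1) + (36)·(-28) + (64)·(-53) + (81)·(-71) = -10147.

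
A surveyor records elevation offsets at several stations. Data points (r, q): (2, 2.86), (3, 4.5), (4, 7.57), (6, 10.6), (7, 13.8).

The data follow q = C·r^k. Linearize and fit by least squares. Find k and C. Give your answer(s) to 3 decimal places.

k = 1.244, C = 1.211

With ln qᵢ as the transformed response and ln rᵢ as the regressor:
XᵀX = [[10.6062, 6.9157]; [6.9157, 5]], rhs = [14.5244, 9.5646]ᵀ  (here Σln r = 6.9157, Σ(ln r)² = 10.6062, Σln q = 9.5646, Σln r·ln q = 14.5244).
Slope k = (n·Σln r·ln q − Σln r·Σln q)/(n·Σ(ln r)² − (Σln r)²) = (5·14.5244 − 6.9157·9.5646)/5.2037 = 1.24441; ln C = (Σln q − k·Σln r)/n = 0.19172, so C = exp(0.19172) = 1.21133.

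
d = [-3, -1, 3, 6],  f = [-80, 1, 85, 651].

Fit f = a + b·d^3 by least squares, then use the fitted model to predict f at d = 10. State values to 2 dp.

Sums needed: Σ1 = 4, Σd^3 = 215, Σd^3·d^3 = 48115.
Right-hand side: Σf = 657, Σd^3·f = 145070.
So AᵀA·[a, b]ᵀ = Aᵀf: [[4, 215]; [215, 48115]]·[a, b]ᵀ = [657, 145070]ᵀ.
Eliminating b: 48115·(row 1) − 215·(row 2) gives 146235·a = 48115·657 − 215·145070 = 421505, so a = 84301/29247.
Then b = (145070 − 215·(84301/29247))/48115 = 87805/29247.
At d = 10: f̂ = (84301/29247)·(1) + (87805/29247)·(1000) = 87889301/29247.

f̂ = 3005.07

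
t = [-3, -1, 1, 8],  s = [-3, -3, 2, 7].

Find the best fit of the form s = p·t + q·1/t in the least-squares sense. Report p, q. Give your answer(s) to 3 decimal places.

Forming MᵀM = [[75, 4]; [4, 1225/576]] and Mᵀs = [70, 55/8]ᵀ gives MᵀM·[p, q]ᵀ = Mᵀs.
Eliminating q: (1225/576)·(row 1) − 4·(row 2) gives (27553/192)·p = (1225/576)·70 − 4·(55/8) = 34955/288, so p = 69910/82659.
Then q = ((55/8) − 4·(69910/82659))/(1225/576) = 45240/27553.

p = 0.846, q = 1.642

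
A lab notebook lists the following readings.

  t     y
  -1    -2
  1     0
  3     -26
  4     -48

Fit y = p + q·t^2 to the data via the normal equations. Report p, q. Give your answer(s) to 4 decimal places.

p = 2.1435, q = -3.1324

Sums needed: Σ1 = 4, Σt^2 = 27, Σt^2·t^2 = 339.
Right-hand side: Σy = -76, Σt^2·y = -1004.
Determinant 4·339 − 27² = 627.
p = ((-76)·339 − 27·(-1004))/627 = 448/209; q = (4·(-1004) − 27·(-76))/627 = -1964/627.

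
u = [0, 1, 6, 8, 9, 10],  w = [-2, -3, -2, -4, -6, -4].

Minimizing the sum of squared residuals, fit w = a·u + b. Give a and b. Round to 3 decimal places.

Compute the Gram sums: Σu·u = 282, Σu = 34, Σ1 = 6.
Moment sums: Σu·w = -141, Σw = -21.
MᵀM·[a, b]ᵀ = Mᵀw becomes [[282, 34]; [34, 6]]·[a, b]ᵀ = [-141, -21]ᵀ.
Determinant 282·6 − 34² = 536.
a = ((-141)·6 − 34·(-21))/536 = -33/134; b = (282·(-21) − 34·(-141))/536 = -141/67.

a = -0.246, b = -2.104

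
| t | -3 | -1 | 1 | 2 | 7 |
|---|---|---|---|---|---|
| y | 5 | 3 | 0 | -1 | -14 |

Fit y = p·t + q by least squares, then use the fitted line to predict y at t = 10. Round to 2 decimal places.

Entries of XᵀX: Σt·t = 64, Σt = 6, Σ1 = 5.
For Xᵀy: Σt·y = -118, Σy = -7.
XᵀX·[p, q]ᵀ = Xᵀy becomes [[64, 6]; [6, 5]]·[p, q]ᵀ = [-118, -7]ᵀ.
Δ = 64·5 − 6² = 284.
p = ((-118)·5 − 6·(-7))/284 = -137/71; q = (64·(-7) − 6·(-118))/284 = 65/71.
At t = 10: ŷ = (-137/71)·(10) + (65/71)·(1) = -1305/71.

ŷ = -18.38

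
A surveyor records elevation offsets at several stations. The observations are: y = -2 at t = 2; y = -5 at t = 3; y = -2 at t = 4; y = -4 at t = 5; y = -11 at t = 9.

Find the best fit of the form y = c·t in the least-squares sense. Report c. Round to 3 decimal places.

c = -1.081

Compute the Gram sums: Σt·t = 135.
Right-hand side: Σt·y = -146.
Normal equations: [[135]]·[c]ᵀ = [-146]ᵀ.
c = (-146)/135 = -1.08148.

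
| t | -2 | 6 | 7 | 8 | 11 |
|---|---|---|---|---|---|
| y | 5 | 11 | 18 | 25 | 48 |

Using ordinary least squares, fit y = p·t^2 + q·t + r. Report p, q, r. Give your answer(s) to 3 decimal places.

p = 0.485, q = -1.021, r = 0.931

Entries of XᵀX: Σt^2·t^2 = 22450, Σt^2·t = 2394, Σt^2 = 274, Σt·t = 274, Σt = 30, Σ1 = 5.
For Xᵀy: Σt^2·y = 8706, Σt·y = 910, Σy = 107.
XᵀX·[p, q, r]ᵀ = Xᵀy becomes [[22450, 2394, 274]; [2394, 274, 30]; [274, 30, 5]]·[p, q, r]ᵀ = [8706, 910, 107]ᵀ.
Row-reducing yields p = 20683/42616, q = -43523/42616, r = 9923/10654.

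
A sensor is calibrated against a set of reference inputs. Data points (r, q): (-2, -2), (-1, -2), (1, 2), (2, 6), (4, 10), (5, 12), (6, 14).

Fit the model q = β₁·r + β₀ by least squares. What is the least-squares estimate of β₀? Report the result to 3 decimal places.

From the data, Σr·r = 87, Σr = 15, Σ1 = 7.
Moment sums: Σr·q = 204, Σq = 40.
Eliminating β₀: 7·(row 1) − 15·(row 2) gives 384·β₁ = 7·204 − 15·40 = 828, so β₁ = 69/32.
Then β₀ = (40 − 15·(69/32))/7 = 35/32.

β₀ = 1.094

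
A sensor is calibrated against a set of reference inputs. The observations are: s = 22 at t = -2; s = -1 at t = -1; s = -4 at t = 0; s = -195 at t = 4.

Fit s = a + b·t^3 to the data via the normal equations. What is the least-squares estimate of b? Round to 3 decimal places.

Normal-equation sums: Σ1 = 4, Σt^3 = 55, Σt^3·t^3 = 4161.
For Xᵀs: Σs = -178, Σt^3·s = -12655.
XᵀX·[a, b]ᵀ = Xᵀs becomes [[4, 55]; [55, 4161]]·[a, b]ᵀ = [-178, -12655]ᵀ.
Eliminating b: 4161·(row 1) − 55·(row 2) gives 13619·a = 4161·(-178) − 55·(-12655) = -44633, so a = -44633/13619.
Then b = ((-12655) − 55·(-44633/13619))/4161 = -40830/13619.

b = -2.998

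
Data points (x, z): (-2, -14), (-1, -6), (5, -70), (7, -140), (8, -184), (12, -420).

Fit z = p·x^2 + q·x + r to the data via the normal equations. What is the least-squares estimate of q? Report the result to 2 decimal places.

q = 1.12

Compute the Gram sums: Σx^2·x^2 = 27875, Σx^2·x = 2699, Σx^2 = 287, Σx·x = 287, Σx = 29, Σ1 = 6.
And Σx^2·z = -80928, Σx·z = -7808, Σz = -834.
Row-reducing yields p = -1605767/534480, q = 35161/31440, r = -62099/89080.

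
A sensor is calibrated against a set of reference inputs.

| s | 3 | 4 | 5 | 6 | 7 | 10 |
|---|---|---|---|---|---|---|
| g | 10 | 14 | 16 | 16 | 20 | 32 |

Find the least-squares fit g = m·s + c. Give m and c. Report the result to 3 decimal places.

m = 2.984, c = 0.595

Sums needed: Σs·s = 235, Σs = 35, Σ1 = 6.
Moment sums: Σs·g = 722, Σg = 108.
So AᵀA·[m, c]ᵀ = Aᵀg: [[235, 35]; [35, 6]]·[m, c]ᵀ = [722, 108]ᵀ.
det = 235·6 − 35² = 185.
m = (722·6 − 35·108)/185 = 552/185; c = (235·108 − 35·722)/185 = 22/37.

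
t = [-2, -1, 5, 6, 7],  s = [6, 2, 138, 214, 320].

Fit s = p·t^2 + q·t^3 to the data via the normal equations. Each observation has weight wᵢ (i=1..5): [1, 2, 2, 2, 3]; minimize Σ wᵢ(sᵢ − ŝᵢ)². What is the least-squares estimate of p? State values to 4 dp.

From the data, Σwᵢ·t^2·t^2 = 11063, Σwᵢ·t^2·t^3 = 72189, Σwᵢ·t^3·t^3 = 477575.
Right-hand side: Σwᵢ·t^2·s = 69376, Σwᵢ·t^3·s = 456176.
So AᵀWA·[p, q]ᵀ = AᵀWs: [[11063, 72189]; [72189, 477575]]·[p, q]ᵀ = [69376, 456176]ᵀ.
Eliminating q: 477575·(row 1) − 72189·(row 2) gives 72160504·p = 477575·69376 − 72189·456176 = 201353936, so p = 25169242/9020063.
Then q = (456176 − 72189·(25169242/9020063))/477575 = 370106/693851.

p = 2.7904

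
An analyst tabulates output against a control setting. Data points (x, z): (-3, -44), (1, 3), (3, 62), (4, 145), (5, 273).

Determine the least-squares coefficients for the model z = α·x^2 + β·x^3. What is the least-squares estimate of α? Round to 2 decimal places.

α = 1.06

Forming AᵀA = [[1044, 4150]; [4150, 21180]] and Aᵀz = [9310, 46270]ᵀ gives AᵀA·[α, β]ᵀ = Aᵀz.
Eliminating β: 21180·(row 1) − 4150·(row 2) gives 4889420·α = 21180·9310 − 4150·46270 = 5165300, so α = 258265/244471.
Then β = (46270 − 4150·(258265/244471))/21180 = 483469/244471.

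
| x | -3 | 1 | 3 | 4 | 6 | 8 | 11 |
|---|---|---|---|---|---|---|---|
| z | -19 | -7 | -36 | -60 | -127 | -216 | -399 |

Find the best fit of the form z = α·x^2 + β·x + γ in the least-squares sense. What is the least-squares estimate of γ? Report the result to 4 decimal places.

Entries of AᵀA: Σx^2·x^2 = 20452, Σx^2·x = 2124, Σx^2 = 256, Σx·x = 256, Σx = 30, Σ1 = 7.
For Aᵀz: Σx^2·z = -68137, Σx·z = -7177, Σz = -864.
So AᵀA·[α, β, γ]ᵀ = Aᵀz: [[20452, 2124, 256]; [2124, 256, 30]; [256, 30, 7]]·[α, β, γ]ᵀ = [-68137, -7177, -864]ᵀ.
Inverting the 3×3 Gram matrix, [α, β, γ]ᵀ = [-952613/313872, -293599/104624, -63755/156936]ᵀ.

γ = -0.4062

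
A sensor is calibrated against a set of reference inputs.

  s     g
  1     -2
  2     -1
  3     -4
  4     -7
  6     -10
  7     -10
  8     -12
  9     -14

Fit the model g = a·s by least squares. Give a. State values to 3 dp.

a = -1.523

Forming AᵀA = [[260]] and Aᵀg = [-396]ᵀ gives AᵀA·[a]ᵀ = Aᵀg.
a = (-396)/260 = -1.52308.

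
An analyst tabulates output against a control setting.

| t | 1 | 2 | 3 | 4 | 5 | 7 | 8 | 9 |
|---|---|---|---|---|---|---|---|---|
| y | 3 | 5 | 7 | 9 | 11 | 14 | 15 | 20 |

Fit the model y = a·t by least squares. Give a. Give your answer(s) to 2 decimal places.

a = 2.10

Forming MᵀM = [[249]] and Mᵀy = [523]ᵀ gives MᵀM·[a]ᵀ = Mᵀy.
Hence a = 523 / 249 ≈ 2.1004.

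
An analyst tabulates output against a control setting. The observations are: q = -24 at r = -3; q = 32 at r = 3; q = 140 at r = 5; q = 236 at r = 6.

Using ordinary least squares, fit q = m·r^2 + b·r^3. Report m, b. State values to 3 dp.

m = 0.449, b = 1.021

Entries of XᵀX: Σr^2·r^2 = 2083, Σr^2·r^3 = 10901, Σr^3·r^3 = 63739.
Right-hand side: Σr^2·q = 12068, Σr^3·q = 69988.
Determinant 2083·63739 − 10901² = 13936536.
m = (12068·63739 − 10901·69988)/13936536 = 86987/193563; b = (2083·69988 − 10901·12068)/13936536 = 197663/193563.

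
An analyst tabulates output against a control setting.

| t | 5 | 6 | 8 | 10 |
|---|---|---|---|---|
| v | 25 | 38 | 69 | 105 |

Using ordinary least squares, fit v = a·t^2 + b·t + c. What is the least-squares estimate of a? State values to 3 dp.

Entries of MᵀM: Σt^2·t^2 = 16017, Σt^2·t = 1853, Σt^2 = 225, Σt·t = 225, Σt = 29, Σ1 = 4.
For Mᵀv: Σt^2·v = 16909, Σt·v = 1955, Σv = 237.
Row-reducing yields a = 545/796, b = 4583/796, c = -4180/199.

a = 0.685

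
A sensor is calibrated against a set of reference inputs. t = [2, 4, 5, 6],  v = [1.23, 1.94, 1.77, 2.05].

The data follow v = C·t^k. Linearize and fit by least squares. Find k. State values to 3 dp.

k = 0.447

Linearized form: ln v = k·ln t + ln C. From the 4 transformed points,
Σln t = 5.4806, Σ(ln t)² = 8.2030, Σln v = 2.1585, Σln t·ln v = 3.2673.
Equations: 8.2030·k + 5.4806·ln C = 3.2673;  5.4806·k + 4·ln C = 2.1585.
Δ = 8.2030·4 − (5.4806)² = 2.7744; k = (3.2673·4 − 5.4806·2.1585)/2.7744 = 0.44666, ln C = (8.2030·2.1585 − 5.4806·3.2673)/2.7744 = -0.07236.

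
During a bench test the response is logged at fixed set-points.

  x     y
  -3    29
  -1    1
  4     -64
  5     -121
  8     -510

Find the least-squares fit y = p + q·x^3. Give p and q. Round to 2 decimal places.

The normal equations are: 5·p + 673·q = -665;  673·p + 282595·q = -281125.
(Σ1 = 5, Σx^3 = 673, Σx^3·x^3 = 282595, Σy = -665, Σx^3·y = -281125.)
det = 5·282595 − 673² = 960046.
p = ((-665)·282595 − 673·(-281125))/960046 = 635725/480023; q = (5·(-281125) − 673·(-665))/960046 = -479040/480023.

p = 1.32, q = -1.00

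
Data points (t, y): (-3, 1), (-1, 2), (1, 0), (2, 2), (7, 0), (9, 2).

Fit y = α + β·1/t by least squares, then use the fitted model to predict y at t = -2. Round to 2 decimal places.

ŷ = 1.55

From the data, Σ1 = 6, Σ1/t = 53/126, Σ1/t·1/t = 38005/15876.
And Σy = 7, Σ1/t·y = -10/9.
Normal equations: [[6, 53/126]; [53/126, 38005/15876]]·[α, β]ᵀ = [7, -10/9]ᵀ.
Δ = 6·(38005/15876) − (53/126)² = 225221/15876.
α = (7·(38005/15876) − (53/126)·(-10/9))/(225221/15876) = 273455/225221; β = (6·(-10/9) − (53/126)·7)/(225221/15876) = -152586/225221.
At t = -2: ŷ = (273455/225221)·(1) + (-152586/225221)·(-1/2) = 349748/225221.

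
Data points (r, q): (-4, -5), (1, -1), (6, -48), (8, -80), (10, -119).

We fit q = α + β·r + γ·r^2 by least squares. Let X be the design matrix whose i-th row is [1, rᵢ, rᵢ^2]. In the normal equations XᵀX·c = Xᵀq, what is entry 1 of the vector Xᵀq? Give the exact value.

-253

Entry 1 ↔ basis 1, so (Xᵀq)_{1} = Σᵢ qᵢ = (1)·(-5) + (1)·(-1) + (1)·(-48) + (1)·(-80) + (1)·(-119) = -253.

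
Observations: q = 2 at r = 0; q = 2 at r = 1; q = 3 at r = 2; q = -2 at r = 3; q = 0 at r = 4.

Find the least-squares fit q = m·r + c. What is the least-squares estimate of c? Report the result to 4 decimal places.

c = 2.6000

Entries of XᵀX: Σr·r = 30, Σr = 10, Σ1 = 5.
For Xᵀq: Σr·q = 2, Σq = 5.
So XᵀX·[m, c]ᵀ = Xᵀq: [[30, 10]; [10, 5]]·[m, c]ᵀ = [2, 5]ᵀ.
Determinant 30·5 − 10² = 50.
m = (2·5 − 10·5)/50 = -4/5; c = (30·5 − 10·2)/50 = 13/5.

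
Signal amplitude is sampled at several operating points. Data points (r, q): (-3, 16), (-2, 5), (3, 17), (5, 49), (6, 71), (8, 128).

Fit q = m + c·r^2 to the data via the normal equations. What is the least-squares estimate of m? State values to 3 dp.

Sums needed: Σ1 = 6, Σr^2 = 147, Σr^2·r^2 = 6195.
And Σq = 286, Σr^2·q = 12290.
Normal equations: [[6, 147]; [147, 6195]]·[m, c]ᵀ = [286, 12290]ᵀ.
Eliminating c: 6195·(row 1) − 147·(row 2) gives 15561·m = 6195·286 − 147·12290 = -34860, so m = -1660/741.
Then c = (12290 − 147·(-1660/741))/6195 = 3522/1729.

m = -2.240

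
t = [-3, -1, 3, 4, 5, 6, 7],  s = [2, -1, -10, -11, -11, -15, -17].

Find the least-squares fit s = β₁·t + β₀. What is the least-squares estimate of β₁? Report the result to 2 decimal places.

β₁ = -1.88

Entries of MᵀM: Σt·t = 145, Σt = 21, Σ1 = 7.
Right-hand side: Σt·s = -343, Σs = -63.
Δ = 145·7 − 21² = 574.
β₁ = ((-343)·7 − 21·(-63))/574 = -77/41; β₀ = (145·(-63) − 21·(-343))/574 = -138/41.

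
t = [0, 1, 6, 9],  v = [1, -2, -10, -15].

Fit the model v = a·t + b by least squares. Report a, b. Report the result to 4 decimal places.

Sums needed: Σt·t = 118, Σt = 16, Σ1 = 4.
Moment sums: Σt·v = -197, Σv = -26.
Normal equations: [[118, 16]; [16, 4]]·[a, b]ᵀ = [-197, -26]ᵀ.
Δ = 118·4 − 16² = 216.
a = ((-197)·4 − 16·(-26))/216 = -31/18; b = (118·(-26) − 16·(-197))/216 = 7/18.

a = -1.7222, b = 0.3889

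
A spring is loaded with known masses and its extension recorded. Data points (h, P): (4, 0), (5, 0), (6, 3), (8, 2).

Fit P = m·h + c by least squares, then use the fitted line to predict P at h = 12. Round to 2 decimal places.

From the data, Σh·h = 141, Σh = 23, Σ1 = 4.
And Σh·P = 34, ΣP = 5.
MᵀM·[m, c]ᵀ = MᵀP becomes [[141, 23]; [23, 4]]·[m, c]ᵀ = [34, 5]ᵀ.
Δ = 141·4 − 23² = 35.
m = (34·4 − 23·5)/35 = 3/5; c = (141·5 − 23·34)/35 = -11/5.
At h = 12: P̂ = (3/5)·(12) + (-11/5)·(1) = 5.

P̂ = 5.00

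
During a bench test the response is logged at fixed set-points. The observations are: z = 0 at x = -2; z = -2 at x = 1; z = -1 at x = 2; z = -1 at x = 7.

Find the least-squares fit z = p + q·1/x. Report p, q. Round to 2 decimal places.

Normal-equation sums: Σ1 = 4, Σ1/x = 8/7, Σ1/x·1/x = 149/98.
And Σz = -4, Σ1/x·z = -37/14.
So AᵀA·[p, q]ᵀ = Aᵀz: [[4, 8/7]; [8/7, 149/98]]·[p, q]ᵀ = [-4, -37/14]ᵀ.
Δ = 4·(149/98) − (8/7)² = 234/49.
p = ((-4)·(149/98) − (8/7)·(-37/14))/(234/49) = -25/39; q = (4·(-37/14) − (8/7)·(-4))/(234/49) = -49/39.

p = -0.64, q = -1.26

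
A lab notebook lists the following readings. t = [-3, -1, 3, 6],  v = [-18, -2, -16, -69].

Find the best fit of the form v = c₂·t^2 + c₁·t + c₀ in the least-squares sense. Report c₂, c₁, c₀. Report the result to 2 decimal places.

Normal-equation sums: Σt^2·t^2 = 1459, Σt^2·t = 215, Σt^2 = 55, Σt·t = 55, Σt = 5, Σ1 = 4.
Right-hand side: Σt^2·v = -2792, Σt·v = -406, Σv = -105.
Inverting the 3×3 Gram matrix, [c₂, c₁, c₀]ᵀ = [-131/66, 1367/4290, 92/143]ᵀ.

c₂ = -1.98, c₁ = 0.32, c₀ = 0.64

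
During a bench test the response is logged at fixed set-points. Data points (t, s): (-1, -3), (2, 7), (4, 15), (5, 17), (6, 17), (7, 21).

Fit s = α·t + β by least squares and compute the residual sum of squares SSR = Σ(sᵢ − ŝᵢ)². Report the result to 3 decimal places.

The normal equations are: 131·α + 23·β = 411;  23·α + 6·β = 74.
det = 131·6 − 23² = 257.
α = (411·6 − 23·74)/257 = 764/257; β = (131·74 − 23·411)/257 = 241/257.
Residuals: -248/257, 30/257, 558/257, 308/257, -456/257, -192/257; SSR = 2776/257.

SSR = 10.802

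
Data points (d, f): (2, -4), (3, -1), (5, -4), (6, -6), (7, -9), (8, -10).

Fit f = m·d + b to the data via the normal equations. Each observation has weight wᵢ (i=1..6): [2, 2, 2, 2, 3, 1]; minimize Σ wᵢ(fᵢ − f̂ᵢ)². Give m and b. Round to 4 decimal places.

m = -1.2760, b = 0.9029

MᵀWM·[m, b]ᵀ = MᵀWf reads: 359·m + 61·b = -403;  61·m + 12·b = -67.
(Σwᵢ·d·d = 359, Σwᵢ·d = 61, Σwᵢ·1 = 12, Σwᵢ·d·f = -403, Σwᵢ·f = -67.)
Determinant 359·12 − 61² = 587.
m = ((-403)·12 − 61·(-67))/587 = -749/587; b = (359·(-67) − 61·(-403))/587 = 530/587.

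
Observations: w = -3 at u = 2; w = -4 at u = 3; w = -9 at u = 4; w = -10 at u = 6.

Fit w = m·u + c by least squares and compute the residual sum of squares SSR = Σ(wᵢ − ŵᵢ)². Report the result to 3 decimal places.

SSR = 5.886

Compute the Gram sums: Σu·u = 65, Σu = 15, Σ1 = 4.
For Xᵀw: Σu·w = -114, Σw = -26.
So XᵀX·[m, c]ᵀ = Xᵀw: [[65, 15]; [15, 4]]·[m, c]ᵀ = [-114, -26]ᵀ.
Eliminating c: 4·(row 1) − 15·(row 2) gives 35·m = 4·(-114) − 15·(-26) = -66, so m = -66/35.
Then c = ((-26) − 15·(-66/35))/4 = 4/7.
Residuals: 1/5, 38/35, -71/35, 26/35; SSR = 206/35.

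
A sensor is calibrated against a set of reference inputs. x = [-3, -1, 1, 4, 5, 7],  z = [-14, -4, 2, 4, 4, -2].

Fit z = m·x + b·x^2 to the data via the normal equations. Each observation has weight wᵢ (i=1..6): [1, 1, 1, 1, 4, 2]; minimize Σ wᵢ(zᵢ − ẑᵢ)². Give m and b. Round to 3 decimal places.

Compute the Gram sums: Σwᵢ·x·x = 225, Σwᵢ·x·x^2 = 1223, Σwᵢ·x^2·x^2 = 7641.
For MᵀWz: Σwᵢ·x·z = 116, Σwᵢ·x^2·z = 140.
Normal equations: [[225, 1223]; [1223, 7641]]·[m, b]ᵀ = [116, 140]ᵀ.
det = 225·7641 − 1223² = 223496.
m = (116·7641 − 1223·140)/223496 = 89392/27937; b = (225·140 − 1223·116)/223496 = -13796/27937.

m = 3.200, b = -0.494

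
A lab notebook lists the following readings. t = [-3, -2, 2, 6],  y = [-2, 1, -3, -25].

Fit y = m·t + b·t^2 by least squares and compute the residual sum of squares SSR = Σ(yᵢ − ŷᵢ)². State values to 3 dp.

SSR = 2.500

Sums needed: Σt·t = 53, Σt·t^2 = 189, Σt^2·t^2 = 1409.
Right-hand side: Σt·y = -152, Σt^2·y = -926.
Eliminating b: 1409·(row 1) − 189·(row 2) gives 38956·m = 1409·(-152) − 189·(-926) = -39154, so m = -19577/19478.
Then b = ((-926) − 189·(-19577/19478))/1409 = -10175/19478.
Residuals: -3056/9739, 10512/9739, 10710/9739, -1594/9739; SSR = 24344/9739.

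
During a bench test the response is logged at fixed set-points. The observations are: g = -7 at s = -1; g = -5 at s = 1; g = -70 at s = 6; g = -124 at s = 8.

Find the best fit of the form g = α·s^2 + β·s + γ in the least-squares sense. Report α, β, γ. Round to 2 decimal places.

α = -2.00, β = 1.00, γ = -4.00

Sums needed: Σs^2·s^2 = 5394, Σs^2·s = 728, Σs^2 = 102, Σs·s = 102, Σs = 14, Σ1 = 4.
And Σs^2·g = -10468, Σs·g = -1410, Σg = -206.
Normal equations: [[5394, 728, 102]; [728, 102, 14]; [102, 14, 4]]·[α, β, γ]ᵀ = [-10468, -1410, -206]ᵀ.
Inverting the 3×3 Gram matrix, [α, β, γ]ᵀ = [-2, 1, -4]ᵀ.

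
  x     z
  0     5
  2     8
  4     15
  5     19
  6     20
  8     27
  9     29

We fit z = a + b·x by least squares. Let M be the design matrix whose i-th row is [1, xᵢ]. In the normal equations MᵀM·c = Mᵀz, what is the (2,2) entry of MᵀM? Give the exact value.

Row 2 ↔ basis x, column 2 ↔ basis x, so (MᵀM)_{2,2} = Σᵢ (x)·(x) = (0)·(0) + (2)·(2) + (4)·(4) + (5)·(5) + (6)·(6) + (8)·(8) + (9)·(9) = 226.

226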